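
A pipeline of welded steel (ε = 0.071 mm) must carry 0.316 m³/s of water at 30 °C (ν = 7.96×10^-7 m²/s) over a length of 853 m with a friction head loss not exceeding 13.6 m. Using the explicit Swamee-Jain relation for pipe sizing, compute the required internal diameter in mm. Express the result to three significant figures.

Swamee-Jain (Type III): D = 0.66·[ε^1.25·(LQ²/(gh_f))^4.75 + ν·Q^9.4·(L/(gh_f))^5.2]^0.04
LQ²/(gh_f) = 0.6384; L/(gh_f) = 6.394
Term 1 = ε^1.25·(…)^4.75 = 7.73×10^-7; Term 2 = ν·Q^9.4·(…)^5.2 = 2.44×10^-7
D = 0.66·(7.73×10^-7 + 2.44×10^-7)^0.04 = 0.3801 m = 380 mm
Check: V = 2.79 m/s, Re = 1.33×10^6, f = 0.01440, h_f = 12.8 m ≈ 13.6 m ✓

D ≈ 380 mm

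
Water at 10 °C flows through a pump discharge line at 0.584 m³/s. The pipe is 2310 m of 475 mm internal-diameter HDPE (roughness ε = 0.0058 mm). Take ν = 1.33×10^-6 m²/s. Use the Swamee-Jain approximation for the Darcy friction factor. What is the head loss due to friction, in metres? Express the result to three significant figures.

h_f ≈ 31.3 m

V = 4Q/(πD²) = 4·0.584/(π·0.475²) = 3.296 m/s
Re = VD/ν = 3.296·0.475/1.33×10^-6 = 1.18×10^6 → turbulent
ε/D = 0.0058/475 = 1.22×10^-5
Swamee-Jain: f = 0.01162
h_f = f(L/D)V²/(2g) = 0.01162·(2310/0.475)·3.296²/(2·9.81) = 31.29 m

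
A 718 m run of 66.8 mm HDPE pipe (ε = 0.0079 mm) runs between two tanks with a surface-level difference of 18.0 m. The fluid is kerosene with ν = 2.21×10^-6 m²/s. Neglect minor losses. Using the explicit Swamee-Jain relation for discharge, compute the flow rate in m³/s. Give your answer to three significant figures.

Swamee-Jain (Type II): Q = -0.965·√(gD⁵h_f/L)·ln[ε/(3.7D) + √(3.17ν²L/(gD³h_f))]
√(gD⁵h_f/L) = √(9.81·0.0668⁵·18.0/718) = 5.719×10^-4
ε/(3.7D) = 3.20×10^-5; √(3.17ν²L/(gD³h_f)) = 4.60×10^-4
Q = -0.965·5.719×10^-4·ln(4.915×10^-4) = 0.004205 m³/s
Check: V = 1.20 m/s, Re = 3.63×10^4, f = 0.02275, h_f = 17.9 m ≈ 18.0 m ✓

Q ≈ 0.00420 m³/s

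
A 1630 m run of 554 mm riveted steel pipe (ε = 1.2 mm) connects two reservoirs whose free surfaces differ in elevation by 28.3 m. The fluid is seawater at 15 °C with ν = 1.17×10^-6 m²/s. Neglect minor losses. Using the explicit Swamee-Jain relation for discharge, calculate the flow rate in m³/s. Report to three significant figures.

Q ≈ 0.675 m³/s

Swamee-Jain (Type II): Q = -0.965·√(gD⁵h_f/L)·ln[ε/(3.7D) + √(3.17ν²L/(gD³h_f))]
√(gD⁵h_f/L) = √(9.81·0.554⁵·28.3/1630) = 0.09428
ε/(3.7D) = 5.85×10^-4; √(3.17ν²L/(gD³h_f)) = 1.22×10^-5
Q = -0.965·0.09428·ln(5.977×10^-4) = 0.6753 m³/s
Check: V = 2.80 m/s, Re = 1.33×10^6, f = 0.02412, h_f = 28.4 m ≈ 28.3 m ✓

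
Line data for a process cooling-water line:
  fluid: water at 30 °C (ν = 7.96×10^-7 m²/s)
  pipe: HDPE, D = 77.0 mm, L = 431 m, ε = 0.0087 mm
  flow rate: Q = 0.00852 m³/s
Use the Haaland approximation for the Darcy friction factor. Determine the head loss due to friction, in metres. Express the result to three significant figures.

h_f ≈ 15.9 m

V = 4Q/(πD²) = 4·0.00852/(π·0.0770²) = 1.830 m/s
Re = VD/ν = 1.830·0.0770/7.96×10^-7 = 1.77×10^5 → turbulent
ε/D = 0.0087/77.0 = 1.13×10^-4
Haaland: f = 0.01660
h_f = f(L/D)V²/(2g) = 0.01660·(431/0.0770)·1.830²/(2·9.81) = 15.85 m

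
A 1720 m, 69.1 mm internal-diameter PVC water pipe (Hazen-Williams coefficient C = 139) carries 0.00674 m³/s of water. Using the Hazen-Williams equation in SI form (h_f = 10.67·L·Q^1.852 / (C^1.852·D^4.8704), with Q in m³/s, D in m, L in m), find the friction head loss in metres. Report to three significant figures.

h_f ≈ 84.3 m

h_f = 10.67·1720·0.00674^1.852 / (139^1.852·0.0691^4.8704) = 84.28 m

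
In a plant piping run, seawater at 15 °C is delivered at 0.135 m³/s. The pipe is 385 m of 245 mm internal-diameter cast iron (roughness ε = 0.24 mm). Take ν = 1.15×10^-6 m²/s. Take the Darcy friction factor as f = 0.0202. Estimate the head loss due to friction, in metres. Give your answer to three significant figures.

V = 4Q/(πD²) = 4·0.135/(π·0.245²) = 2.864 m/s
h_f = f(L/D)V²/(2g) = 0.02020·(385/0.245)·2.864²/(2·9.81) = 13.27 m

h_f ≈ 13.3 m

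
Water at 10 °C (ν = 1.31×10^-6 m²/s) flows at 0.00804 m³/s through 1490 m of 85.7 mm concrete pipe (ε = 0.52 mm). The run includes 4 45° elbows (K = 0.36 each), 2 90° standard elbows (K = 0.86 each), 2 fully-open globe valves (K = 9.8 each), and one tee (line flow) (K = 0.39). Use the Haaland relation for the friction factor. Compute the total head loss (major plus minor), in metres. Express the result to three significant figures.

V = 4Q/(πD²) = 1.394 m/s; V²/2g = 0.09902 m
Re = 9.12×10^4, ε/D = 0.00607 → f = 0.03312 (Haaland)
Major: h_f = f(L/D)·V²/2g = 0.03312·17386·0.09902 = 57.01 m
Minor: ΣK = 23.2; h_m = ΣK·V²/2g = 2.292 m
Total H_L = 57.01 + 2.292 = 59.31 m

H_L ≈ 59.3 m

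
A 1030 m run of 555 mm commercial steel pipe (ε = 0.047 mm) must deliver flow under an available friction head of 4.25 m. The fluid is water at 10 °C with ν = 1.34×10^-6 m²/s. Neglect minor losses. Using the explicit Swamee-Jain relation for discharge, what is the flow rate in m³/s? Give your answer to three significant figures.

Swamee-Jain (Type II): Q = -0.965·√(gD⁵h_f/L)·ln[ε/(3.7D) + √(3.17ν²L/(gD³h_f))]
√(gD⁵h_f/L) = √(9.81·0.555⁵·4.25/1030) = 0.04617
ε/(3.7D) = 2.29×10^-5; √(3.17ν²L/(gD³h_f)) = 2.87×10^-5
Q = -0.965·0.04617·ln(5.157×10^-5) = 0.4398 m³/s
Check: V = 1.82 m/s, Re = 7.53×10^5, f = 0.01364, h_f = 4.27 m ≈ 4.25 m ✓

Q ≈ 0.440 m³/s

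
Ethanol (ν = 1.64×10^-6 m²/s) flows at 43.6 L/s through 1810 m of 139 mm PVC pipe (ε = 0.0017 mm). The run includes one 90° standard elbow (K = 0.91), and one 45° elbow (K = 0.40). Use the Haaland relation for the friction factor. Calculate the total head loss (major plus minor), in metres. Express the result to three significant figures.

H_L ≈ 82.8 m

V = 4Q/(πD²) = 2.873 m/s; V²/2g = 0.4208 m
Re = 2.44×10^5, ε/D = 1.22×10^-5 → f = 0.01501 (Haaland)
Major: h_f = f(L/D)·V²/2g = 0.01501·13022·0.4208 = 82.22 m
Minor: ΣK = 1.31; h_m = ΣK·V²/2g = 0.5512 m
Total H_L = 82.22 + 0.5512 = 82.77 m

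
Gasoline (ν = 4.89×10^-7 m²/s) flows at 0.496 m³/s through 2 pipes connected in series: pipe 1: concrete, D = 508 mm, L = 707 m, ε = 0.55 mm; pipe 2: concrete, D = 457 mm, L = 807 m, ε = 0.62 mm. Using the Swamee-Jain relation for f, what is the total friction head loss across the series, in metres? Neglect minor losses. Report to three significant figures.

H ≈ 26.1 m

Pipe 1: V = 2.447 m/s, Re = 2.54×10^6, ε/D = 0.00108, f = 0.02018, h_1 = f(L/D)V²/2g = 8.575 m
Pipe 2: V = 3.024 m/s, Re = 2.83×10^6, ε/D = 0.00136, f = 0.02131, h_2 = f(L/D)V²/2g = 17.54 m
Series → Q common, losses add: H = Σh = 26.11 m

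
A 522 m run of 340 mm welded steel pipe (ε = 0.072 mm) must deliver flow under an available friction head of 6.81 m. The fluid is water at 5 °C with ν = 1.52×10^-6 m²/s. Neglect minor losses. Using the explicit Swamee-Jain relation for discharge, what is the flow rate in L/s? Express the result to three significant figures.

Swamee-Jain (Type II): Q = -0.965·√(gD⁵h_f/L)·ln[ε/(3.7D) + √(3.17ν²L/(gD³h_f))]
√(gD⁵h_f/L) = √(9.81·0.340⁵·6.81/522) = 0.02411
ε/(3.7D) = 5.72×10^-5; √(3.17ν²L/(gD³h_f)) = 3.82×10^-5
Q = -0.965·0.02411·ln(9.539×10^-5) = 0.2154 m³/s
Check: V = 2.37 m/s, Re = 5.31×10^5, f = 0.01554, h_f = 6.85 m ≈ 6.81 m ✓

Q ≈ 215 L/s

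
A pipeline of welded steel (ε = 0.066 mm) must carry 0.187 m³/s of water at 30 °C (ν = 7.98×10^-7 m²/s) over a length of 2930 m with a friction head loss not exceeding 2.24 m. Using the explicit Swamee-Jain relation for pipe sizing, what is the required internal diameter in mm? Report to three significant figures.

D ≈ 566 mm

Swamee-Jain (Type III): D = 0.66·[ε^1.25·(LQ²/(gh_f))^4.75 + ν·Q^9.4·(L/(gh_f))^5.2]^0.04
LQ²/(gh_f) = 4.663; L/(gh_f) = 133.3
Term 1 = ε^1.25·(…)^4.75 = 0.00892; Term 2 = ν·Q^9.4·(…)^5.2 = 0.0128
D = 0.66·(0.00892 + 0.0128)^0.04 = 0.5663 m = 566 mm
Check: V = 0.743 m/s, Re = 5.27×10^5, f = 0.01457, h_f = 2.12 m ≈ 2.24 m ✓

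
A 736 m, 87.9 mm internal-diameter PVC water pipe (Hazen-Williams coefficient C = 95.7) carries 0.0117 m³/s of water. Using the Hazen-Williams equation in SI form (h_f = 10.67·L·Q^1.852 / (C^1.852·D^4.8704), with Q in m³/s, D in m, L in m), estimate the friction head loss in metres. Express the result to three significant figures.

h_f ≈ 61.9 m

h_f = 10.67·736·0.0117^1.852 / (95.7^1.852·0.0879^4.8704) = 61.93 m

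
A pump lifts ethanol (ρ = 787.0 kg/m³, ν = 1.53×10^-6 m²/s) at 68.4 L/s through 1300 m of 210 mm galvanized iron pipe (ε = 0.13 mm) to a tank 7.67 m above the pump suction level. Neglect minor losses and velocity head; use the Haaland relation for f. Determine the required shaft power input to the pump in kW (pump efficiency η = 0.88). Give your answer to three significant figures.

P_shaft ≈ 18.5 kW

V = 4Q/(πD²) = 1.975 m/s; Re = 2.71×10^5; ε/D = 6.19×10^-4; f = 0.01884
h_f = f(L/D)V²/2g = 23.19 m
Total head H = z + h_f = 7.67 + 23.19 = 30.86 m
P_hyd = ρgQH = 787.0·9.81·0.0684·30.86 = 16.30 kW
P_shaft = P_hyd/η = 16.30/0.88 = 18.52 kW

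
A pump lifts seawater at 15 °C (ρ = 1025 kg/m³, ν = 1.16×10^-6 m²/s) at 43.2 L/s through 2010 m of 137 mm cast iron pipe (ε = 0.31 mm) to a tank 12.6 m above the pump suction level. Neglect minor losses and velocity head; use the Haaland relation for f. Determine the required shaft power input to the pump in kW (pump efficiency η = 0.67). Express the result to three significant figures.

V = 4Q/(πD²) = 2.931 m/s; Re = 3.46×10^5; ε/D = 0.00226; f = 0.02468
h_f = f(L/D)V²/2g = 158.5 m
Total head H = z + h_f = 12.6 + 158.5 = 171.1 m
P_hyd = ρgQH = 1025·9.81·0.0432·171.1 = 74.33 kW
P_shaft = P_hyd/η = 74.33/0.67 = 110.9 kW

P_shaft ≈ 111 kW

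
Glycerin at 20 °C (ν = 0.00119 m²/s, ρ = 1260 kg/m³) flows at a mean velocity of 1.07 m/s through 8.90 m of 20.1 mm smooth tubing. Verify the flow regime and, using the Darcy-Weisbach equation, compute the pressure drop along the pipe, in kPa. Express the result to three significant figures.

Re = VD/ν = 1.07·0.02010/0.00119 = 18.1 → laminar (Re < 2300)
f = 64/Re = 3.541
h_f = f(L/D)V²/(2g) = 3.541·(8.90/0.02010)·1.07²/(2·9.81) = 91.50 m
Δp = ρg·h_f = 1260·9.81·91.50 = 1131 kPa

Δp ≈ 1130 kPa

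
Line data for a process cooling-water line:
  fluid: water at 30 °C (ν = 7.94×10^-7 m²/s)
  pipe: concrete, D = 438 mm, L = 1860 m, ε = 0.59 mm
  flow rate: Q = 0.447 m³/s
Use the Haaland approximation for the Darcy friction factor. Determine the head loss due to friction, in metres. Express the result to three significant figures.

h_f ≈ 40.6 m

V = 4Q/(πD²) = 4·0.447/(π·0.438²) = 2.967 m/s
Re = VD/ν = 2.967·0.438/7.94×10^-7 = 1.64×10^6 → turbulent
ε/D = 0.59/438 = 0.00135
Haaland: f = 0.02132
h_f = f(L/D)V²/(2g) = 0.02132·(1860/0.438)·2.967²/(2·9.81) = 40.60 m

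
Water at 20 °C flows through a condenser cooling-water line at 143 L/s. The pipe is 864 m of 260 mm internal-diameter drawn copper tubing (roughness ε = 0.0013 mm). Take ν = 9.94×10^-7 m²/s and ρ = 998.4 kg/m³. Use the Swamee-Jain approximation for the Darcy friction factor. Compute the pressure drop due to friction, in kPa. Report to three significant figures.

Δp ≈ 150 kPa

V = 4Q/(πD²) = 4·0.143/(π·0.260²) = 2.693 m/s
Re = VD/ν = 2.693·0.260/9.94×10^-7 = 7.05×10^5 → turbulent
ε/D = 0.0013/260 = 5.00×10^-6
Swamee-Jain: f = 0.01242
h_f = f(L/D)V²/(2g) = 0.01242·(864/0.260)·2.693²/(2·9.81) = 15.26 m
Δp = ρg·h_f = 998.4·9.81·15.26 = 149.5 kPa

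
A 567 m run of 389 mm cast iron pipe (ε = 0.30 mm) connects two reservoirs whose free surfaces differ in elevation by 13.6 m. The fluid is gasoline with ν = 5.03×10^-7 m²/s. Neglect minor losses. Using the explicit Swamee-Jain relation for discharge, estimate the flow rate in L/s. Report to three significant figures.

Q ≈ 373 L/s

Swamee-Jain (Type II): Q = -0.965·√(gD⁵h_f/L)·ln[ε/(3.7D) + √(3.17ν²L/(gD³h_f))]
√(gD⁵h_f/L) = √(9.81·0.389⁵·13.6/567) = 0.04578
ε/(3.7D) = 2.08×10^-4; √(3.17ν²L/(gD³h_f)) = 7.61×10^-6
Q = -0.965·0.04578·ln(2.160×10^-4) = 0.3729 m³/s
Check: V = 3.14 m/s, Re = 2.43×10^6, f = 0.01866, h_f = 13.6 m ≈ 13.6 m ✓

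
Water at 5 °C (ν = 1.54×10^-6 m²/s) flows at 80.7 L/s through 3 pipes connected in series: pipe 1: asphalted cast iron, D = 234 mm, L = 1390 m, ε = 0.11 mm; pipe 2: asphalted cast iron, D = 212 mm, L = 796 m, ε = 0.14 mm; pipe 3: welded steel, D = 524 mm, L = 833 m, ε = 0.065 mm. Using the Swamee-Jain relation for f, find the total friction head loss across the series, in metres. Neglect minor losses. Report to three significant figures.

Pipe 1: V = 1.877 m/s, Re = 2.85×10^5, ε/D = 4.70×10^-4, f = 0.01822, h_1 = f(L/D)V²/2g = 19.43 m
Pipe 2: V = 2.286 m/s, Re = 3.15×10^5, ε/D = 6.60×10^-4, f = 0.01914, h_2 = f(L/D)V²/2g = 19.14 m
Pipe 3: V = 0.3742 m/s, Re = 1.27×10^5, ε/D = 1.24×10^-4, f = 0.01782, h_3 = f(L/D)V²/2g = 0.2022 m
Series → Q common, losses add: H = Σh = 38.77 m

H ≈ 38.8 m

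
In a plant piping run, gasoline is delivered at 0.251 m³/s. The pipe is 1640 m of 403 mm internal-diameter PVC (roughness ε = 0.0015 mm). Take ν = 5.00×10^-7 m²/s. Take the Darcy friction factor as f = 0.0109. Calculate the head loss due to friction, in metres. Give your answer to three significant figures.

h_f ≈ 8.75 m

V = 4Q/(πD²) = 4·0.251/(π·0.403²) = 1.968 m/s
h_f = f(L/D)V²/(2g) = 0.01090·(1640/0.403)·1.968²/(2·9.81) = 8.754 m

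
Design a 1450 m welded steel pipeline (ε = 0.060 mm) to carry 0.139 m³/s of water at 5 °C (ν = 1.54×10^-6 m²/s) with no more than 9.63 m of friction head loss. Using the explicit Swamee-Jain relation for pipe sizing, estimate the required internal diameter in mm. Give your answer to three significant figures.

Swamee-Jain (Type III): D = 0.66·[ε^1.25·(LQ²/(gh_f))^4.75 + ν·Q^9.4·(L/(gh_f))^5.2]^0.04
LQ²/(gh_f) = 0.2966; L/(gh_f) = 15.35
Term 1 = ε^1.25·(…)^4.75 = 1.64×10^-8; Term 2 = ν·Q^9.4·(…)^5.2 = 1.99×10^-8
D = 0.66·(1.64×10^-8 + 1.99×10^-8)^0.04 = 0.3326 m = 333 mm
Check: V = 1.60 m/s, Re = 3.45×10^5, f = 0.01590, h_f = 9.04 m ≈ 9.63 m ✓

D ≈ 333 mm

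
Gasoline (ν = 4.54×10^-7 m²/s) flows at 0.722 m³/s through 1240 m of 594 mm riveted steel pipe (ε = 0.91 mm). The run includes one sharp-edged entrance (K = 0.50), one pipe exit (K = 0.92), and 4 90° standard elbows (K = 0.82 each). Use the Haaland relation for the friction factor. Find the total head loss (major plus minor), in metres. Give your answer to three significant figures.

H_L ≈ 17.5 m

V = 4Q/(πD²) = 2.605 m/s; V²/2g = 0.3460 m
Re = 3.41×10^6, ε/D = 0.00153 → f = 0.02195 (Haaland)
Major: h_f = f(L/D)·V²/2g = 0.02195·2088·0.3460 = 15.85 m
Minor: ΣK = 4.70; h_m = ΣK·V²/2g = 1.626 m
Total H_L = 15.85 + 1.626 = 17.48 m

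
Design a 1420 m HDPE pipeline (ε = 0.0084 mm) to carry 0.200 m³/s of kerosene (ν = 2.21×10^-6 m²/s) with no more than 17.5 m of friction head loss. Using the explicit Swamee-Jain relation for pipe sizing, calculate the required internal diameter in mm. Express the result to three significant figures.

D ≈ 333 mm

Swamee-Jain (Type III): D = 0.66·[ε^1.25·(LQ²/(gh_f))^4.75 + ν·Q^9.4·(L/(gh_f))^5.2]^0.04
LQ²/(gh_f) = 0.3309; L/(gh_f) = 8.271
Term 1 = ε^1.25·(…)^4.75 = 2.36×10^-9; Term 2 = ν·Q^9.4·(…)^5.2 = 3.51×10^-8
D = 0.66·(2.36×10^-9 + 3.51×10^-8)^0.04 = 0.3330 m = 333 mm
Check: V = 2.30 m/s, Re = 3.46×10^5, f = 0.01431, h_f = 16.4 m ≈ 17.5 m ✓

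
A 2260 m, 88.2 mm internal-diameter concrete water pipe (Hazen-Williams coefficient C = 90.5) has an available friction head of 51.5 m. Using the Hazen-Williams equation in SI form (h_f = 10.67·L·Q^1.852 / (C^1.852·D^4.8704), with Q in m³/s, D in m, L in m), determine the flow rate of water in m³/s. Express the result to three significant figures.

Q ≈ 0.00551 m³/s

Rearranging: Q = [h_f·C^1.852·D^4.8704 / (10.67·L)]^(1/1.852)
Q = [51.5·90.5^1.852·0.0882^4.8704 / (10.67·2260)]^0.540 = 0.005514 m³/s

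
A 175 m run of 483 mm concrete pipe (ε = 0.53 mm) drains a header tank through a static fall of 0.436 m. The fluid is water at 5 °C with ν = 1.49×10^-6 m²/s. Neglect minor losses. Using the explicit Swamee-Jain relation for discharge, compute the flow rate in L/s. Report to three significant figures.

Q ≈ 195 L/s

Swamee-Jain (Type II): Q = -0.965·√(gD⁵h_f/L)·ln[ε/(3.7D) + √(3.17ν²L/(gD³h_f))]
√(gD⁵h_f/L) = √(9.81·0.483⁵·0.436/175) = 0.02535
ε/(3.7D) = 2.97×10^-4; √(3.17ν²L/(gD³h_f)) = 5.06×10^-5
Q = -0.965·0.02535·ln(3.471×10^-4) = 0.1948 m³/s
Check: V = 1.06 m/s, Re = 3.45×10^5, f = 0.02102, h_f = 0.439 m ≈ 0.436 m ✓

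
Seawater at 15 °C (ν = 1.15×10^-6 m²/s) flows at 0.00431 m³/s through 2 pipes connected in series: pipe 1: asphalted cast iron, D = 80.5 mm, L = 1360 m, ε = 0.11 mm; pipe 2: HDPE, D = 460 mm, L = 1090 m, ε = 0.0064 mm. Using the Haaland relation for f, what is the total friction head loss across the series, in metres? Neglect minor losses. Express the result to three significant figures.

Pipe 1: V = 0.8468 m/s, Re = 5.93×10^4, ε/D = 0.00137, f = 0.02426, h_1 = f(L/D)V²/2g = 14.98 m
Pipe 2: V = 0.02593 m/s, Re = 1.04×10^4, ε/D = 1.39×10^-5, f = 0.03059, h_2 = f(L/D)V²/2g = 0.002485 m
Series → Q common, losses add: H = Σh = 14.98 m

H ≈ 15.0 m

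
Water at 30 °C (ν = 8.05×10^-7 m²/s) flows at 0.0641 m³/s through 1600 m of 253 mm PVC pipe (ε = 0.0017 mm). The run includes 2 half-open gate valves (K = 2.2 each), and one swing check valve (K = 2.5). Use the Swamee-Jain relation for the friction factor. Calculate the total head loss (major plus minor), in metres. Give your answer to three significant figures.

V = 4Q/(πD²) = 1.275 m/s; V²/2g = 0.08286 m
Re = 4.01×10^5, ε/D = 6.72×10^-6 → f = 0.01372 (Swamee-Jain)
Major: h_f = f(L/D)·V²/2g = 0.01372·6324·0.08286 = 7.189 m
Minor: ΣK = 6.90; h_m = ΣK·V²/2g = 0.5717 m
Total H_L = 7.189 + 0.5717 = 7.761 m

H_L ≈ 7.76 m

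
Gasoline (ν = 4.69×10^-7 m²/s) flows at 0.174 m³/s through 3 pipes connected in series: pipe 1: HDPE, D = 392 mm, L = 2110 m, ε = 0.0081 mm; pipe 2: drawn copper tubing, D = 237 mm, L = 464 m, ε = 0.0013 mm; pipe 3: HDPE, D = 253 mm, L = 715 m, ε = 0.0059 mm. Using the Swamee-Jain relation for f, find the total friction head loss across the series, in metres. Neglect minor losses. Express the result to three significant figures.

H ≈ 42.6 m

Pipe 1: V = 1.442 m/s, Re = 1.21×10^6, ε/D = 2.07×10^-5, f = 0.01180, h_1 = f(L/D)V²/2g = 6.727 m
Pipe 2: V = 3.944 m/s, Re = 1.99×10^6, ε/D = 5.49×10^-6, f = 0.01058, h_2 = f(L/D)V²/2g = 16.42 m
Pipe 3: V = 3.461 m/s, Re = 1.87×10^6, ε/D = 2.33×10^-5, f = 0.01125, h_3 = f(L/D)V²/2g = 19.41 m
Series → Q common, losses add: H = Σh = 42.56 m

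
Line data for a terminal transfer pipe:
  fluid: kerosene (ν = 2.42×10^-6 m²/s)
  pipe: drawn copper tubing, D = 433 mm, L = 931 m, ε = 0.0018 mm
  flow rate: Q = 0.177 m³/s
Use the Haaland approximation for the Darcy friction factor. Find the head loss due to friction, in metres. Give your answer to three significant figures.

h_f ≈ 2.42 m

V = 4Q/(πD²) = 4·0.177/(π·0.433²) = 1.202 m/s
Re = VD/ν = 1.202·0.433/2.42×10^-6 = 2.15×10^5 → turbulent
ε/D = 0.0018/433 = 4.16×10^-6
Haaland: f = 0.01531
h_f = f(L/D)V²/(2g) = 0.01531·(931/0.433)·1.202²/(2·9.81) = 2.424 m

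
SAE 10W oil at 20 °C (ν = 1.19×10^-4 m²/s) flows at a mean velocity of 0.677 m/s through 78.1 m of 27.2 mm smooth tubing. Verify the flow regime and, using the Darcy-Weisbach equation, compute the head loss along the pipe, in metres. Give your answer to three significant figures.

Re = VD/ν = 0.677·0.02720/1.19×10^-4 = 155 → laminar (Re < 2300)
f = 64/Re = 0.4136
h_f = f(L/D)V²/(2g) = 0.4136·(78.1/0.02720)·0.677²/(2·9.81) = 27.74 m

h_f ≈ 27.7 m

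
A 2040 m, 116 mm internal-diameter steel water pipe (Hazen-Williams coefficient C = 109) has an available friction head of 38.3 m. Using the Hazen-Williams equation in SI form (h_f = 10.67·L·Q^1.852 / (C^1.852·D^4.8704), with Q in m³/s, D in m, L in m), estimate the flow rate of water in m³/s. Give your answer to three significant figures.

Q ≈ 0.0123 m³/s

Rearranging: Q = [h_f·C^1.852·D^4.8704 / (10.67·L)]^(1/1.852)
Q = [38.3·109^1.852·0.116^4.8704 / (10.67·2040)]^0.540 = 0.01230 m³/s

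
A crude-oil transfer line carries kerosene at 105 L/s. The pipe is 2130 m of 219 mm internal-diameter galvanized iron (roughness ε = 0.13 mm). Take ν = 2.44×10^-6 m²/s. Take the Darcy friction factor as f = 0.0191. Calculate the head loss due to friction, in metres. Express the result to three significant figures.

h_f ≈ 73.6 m

V = 4Q/(πD²) = 4·0.105/(π·0.219²) = 2.787 m/s
h_f = f(L/D)V²/(2g) = 0.01910·(2130/0.219)·2.787²/(2·9.81) = 73.57 m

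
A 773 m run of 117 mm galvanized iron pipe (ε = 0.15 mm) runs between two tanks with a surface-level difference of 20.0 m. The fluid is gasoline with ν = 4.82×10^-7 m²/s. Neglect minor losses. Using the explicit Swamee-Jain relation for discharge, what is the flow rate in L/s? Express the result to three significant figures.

Swamee-Jain (Type II): Q = -0.965·√(gD⁵h_f/L)·ln[ε/(3.7D) + √(3.17ν²L/(gD³h_f))]
√(gD⁵h_f/L) = √(9.81·0.117⁵·20.0/773) = 0.002359
ε/(3.7D) = 3.47×10^-4; √(3.17ν²L/(gD³h_f)) = 4.26×10^-5
Q = -0.965·0.002359·ln(3.891×10^-4) = 0.01787 m³/s
Check: V = 1.66 m/s, Re = 4.04×10^5, f = 0.02163, h_f = 20.1 m ≈ 20.0 m ✓

Q ≈ 17.9 L/s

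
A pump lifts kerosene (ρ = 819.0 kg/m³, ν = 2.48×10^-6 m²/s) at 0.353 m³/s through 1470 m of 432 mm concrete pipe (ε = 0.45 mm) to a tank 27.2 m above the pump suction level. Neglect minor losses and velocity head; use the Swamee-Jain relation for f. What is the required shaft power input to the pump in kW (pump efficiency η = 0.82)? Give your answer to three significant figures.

V = 4Q/(πD²) = 2.408 m/s; Re = 4.20×10^5; ε/D = 0.00104; f = 0.02065
h_f = f(L/D)V²/2g = 20.77 m
Total head H = z + h_f = 27.2 + 20.77 = 47.97 m
P_hyd = ρgQH = 819.0·9.81·0.353·47.97 = 136.1 kW
P_shaft = P_hyd/η = 136.1/0.82 = 165.9 kW

P_shaft ≈ 166 kW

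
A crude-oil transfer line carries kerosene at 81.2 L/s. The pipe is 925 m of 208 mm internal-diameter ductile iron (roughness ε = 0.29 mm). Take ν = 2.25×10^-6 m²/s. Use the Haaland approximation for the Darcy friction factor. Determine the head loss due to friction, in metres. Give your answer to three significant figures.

V = 4Q/(πD²) = 4·0.0812/(π·0.208²) = 2.390 m/s
Re = VD/ν = 2.390·0.208/2.25×10^-6 = 2.21×10^5 → turbulent
ε/D = 0.29/208 = 0.00139
Haaland: f = 0.02228
h_f = f(L/D)V²/(2g) = 0.02228·(925/0.208)·2.390²/(2·9.81) = 28.83 m

h_f ≈ 28.8 m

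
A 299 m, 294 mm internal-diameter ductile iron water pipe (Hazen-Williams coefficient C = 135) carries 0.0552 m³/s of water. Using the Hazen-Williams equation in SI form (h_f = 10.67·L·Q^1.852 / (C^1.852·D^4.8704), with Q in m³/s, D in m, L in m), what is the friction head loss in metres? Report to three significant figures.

h_f ≈ 0.657 m

h_f = 10.67·299·0.0552^1.852 / (135^1.852·0.294^4.8704) = 0.6575 m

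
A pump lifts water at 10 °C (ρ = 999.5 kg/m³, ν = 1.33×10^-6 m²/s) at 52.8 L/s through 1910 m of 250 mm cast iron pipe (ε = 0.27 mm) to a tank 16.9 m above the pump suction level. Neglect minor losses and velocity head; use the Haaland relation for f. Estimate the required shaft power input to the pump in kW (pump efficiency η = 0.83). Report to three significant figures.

V = 4Q/(πD²) = 1.076 m/s; Re = 2.02×10^5; ε/D = 0.00108; f = 0.02121
h_f = f(L/D)V²/2g = 9.558 m
Total head H = z + h_f = 16.9 + 9.558 = 26.46 m
P_hyd = ρgQH = 999.5·9.81·0.0528·26.46 = 13.70 kW
P_shaft = P_hyd/η = 13.70/0.83 = 16.50 kW

P_shaft ≈ 16.5 kW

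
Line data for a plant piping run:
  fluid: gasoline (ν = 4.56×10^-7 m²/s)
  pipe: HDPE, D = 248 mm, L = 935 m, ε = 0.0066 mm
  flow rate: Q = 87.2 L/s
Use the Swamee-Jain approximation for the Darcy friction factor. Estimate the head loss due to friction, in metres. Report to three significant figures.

V = 4Q/(πD²) = 4·0.0872/(π·0.248²) = 1.805 m/s
Re = VD/ν = 1.805·0.248/4.56×10^-7 = 9.82×10^5 → turbulent
ε/D = 0.0066/248 = 2.66×10^-5
Swamee-Jain: f = 0.01225
h_f = f(L/D)V²/(2g) = 0.01225·(935/0.248)·1.805²/(2·9.81) = 7.673 m

h_f ≈ 7.67 m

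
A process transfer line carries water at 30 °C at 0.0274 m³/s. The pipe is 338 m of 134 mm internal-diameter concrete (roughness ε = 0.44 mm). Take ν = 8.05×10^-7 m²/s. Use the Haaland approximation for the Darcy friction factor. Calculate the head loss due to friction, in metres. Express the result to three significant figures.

h_f ≈ 13.2 m

V = 4Q/(πD²) = 4·0.0274/(π·0.134²) = 1.943 m/s
Re = VD/ν = 1.943·0.134/8.05×10^-7 = 3.23×10^5 → turbulent
ε/D = 0.44/134 = 0.00328
Haaland: f = 0.02725
h_f = f(L/D)V²/(2g) = 0.02725·(338/0.134)·1.943²/(2·9.81) = 13.22 m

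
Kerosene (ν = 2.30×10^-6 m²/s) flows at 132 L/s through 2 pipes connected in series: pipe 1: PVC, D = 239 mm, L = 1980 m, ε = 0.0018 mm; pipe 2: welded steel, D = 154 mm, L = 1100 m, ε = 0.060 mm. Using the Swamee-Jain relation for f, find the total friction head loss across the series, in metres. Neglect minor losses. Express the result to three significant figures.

Pipe 1: V = 2.942 m/s, Re = 3.06×10^5, ε/D = 7.53×10^-6, f = 0.01441, h_1 = f(L/D)V²/2g = 52.69 m
Pipe 2: V = 7.087 m/s, Re = 4.74×10^5, ε/D = 3.90×10^-4, f = 0.01710, h_2 = f(L/D)V²/2g = 312.6 m
Series → Q common, losses add: H = Σh = 365.3 m

H ≈ 365 m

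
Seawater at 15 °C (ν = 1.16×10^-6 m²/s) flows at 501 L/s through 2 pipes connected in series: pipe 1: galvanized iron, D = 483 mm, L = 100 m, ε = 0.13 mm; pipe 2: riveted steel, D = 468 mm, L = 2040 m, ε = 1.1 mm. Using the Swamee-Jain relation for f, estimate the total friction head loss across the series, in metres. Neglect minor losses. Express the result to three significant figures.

Pipe 1: V = 2.734 m/s, Re = 1.14×10^6, ε/D = 2.69×10^-4, f = 0.01538, h_1 = f(L/D)V²/2g = 1.214 m
Pipe 2: V = 2.912 m/s, Re = 1.18×10^6, ε/D = 0.00235, f = 0.02466, h_2 = f(L/D)V²/2g = 46.48 m
Series → Q common, losses add: H = Σh = 47.69 m

H ≈ 47.7 m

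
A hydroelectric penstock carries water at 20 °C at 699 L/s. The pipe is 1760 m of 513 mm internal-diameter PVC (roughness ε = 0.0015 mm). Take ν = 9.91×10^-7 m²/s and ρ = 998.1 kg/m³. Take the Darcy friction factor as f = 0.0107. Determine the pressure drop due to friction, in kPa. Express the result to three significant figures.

Δp ≈ 210 kPa

V = 4Q/(πD²) = 4·0.699/(π·0.513²) = 3.382 m/s
h_f = f(L/D)V²/(2g) = 0.01070·(1760/0.513)·3.382²/(2·9.81) = 21.40 m
Δp = ρg·h_f = 998.1·9.81·21.40 = 209.5 kPa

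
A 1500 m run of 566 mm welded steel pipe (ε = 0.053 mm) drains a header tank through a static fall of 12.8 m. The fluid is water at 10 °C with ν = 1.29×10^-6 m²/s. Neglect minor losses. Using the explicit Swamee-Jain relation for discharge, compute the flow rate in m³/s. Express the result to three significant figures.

Swamee-Jain (Type II): Q = -0.965·√(gD⁵h_f/L)·ln[ε/(3.7D) + √(3.17ν²L/(gD³h_f))]
√(gD⁵h_f/L) = √(9.81·0.566⁵·12.8/1500) = 0.06973
ε/(3.7D) = 2.53×10^-5; √(3.17ν²L/(gD³h_f)) = 1.86×10^-5
Q = -0.965·0.06973·ln(4.395×10^-5) = 0.6751 m³/s
Check: V = 2.68 m/s, Re = 1.18×10^6, f = 0.01323, h_f = 12.9 m ≈ 12.8 m ✓

Q ≈ 0.675 m³/s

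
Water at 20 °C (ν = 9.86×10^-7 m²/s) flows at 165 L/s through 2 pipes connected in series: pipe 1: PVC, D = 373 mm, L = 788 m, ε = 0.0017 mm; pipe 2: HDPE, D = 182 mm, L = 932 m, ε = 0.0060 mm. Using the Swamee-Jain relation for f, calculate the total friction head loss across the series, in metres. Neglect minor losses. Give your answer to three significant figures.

Pipe 1: V = 1.510 m/s, Re = 5.71×10^5, ε/D = 4.56×10^-6, f = 0.01286, h_1 = f(L/D)V²/2g = 3.158 m
Pipe 2: V = 6.342 m/s, Re = 1.17×10^6, ε/D = 3.30×10^-5, f = 0.01212, h_2 = f(L/D)V²/2g = 127.3 m
Series → Q common, losses add: H = Σh = 130.4 m

H ≈ 130 m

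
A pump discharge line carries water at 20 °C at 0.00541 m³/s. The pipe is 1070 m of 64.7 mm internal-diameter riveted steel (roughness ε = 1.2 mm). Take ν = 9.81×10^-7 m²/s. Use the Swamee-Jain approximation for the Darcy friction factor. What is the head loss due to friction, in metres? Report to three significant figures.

V = 4Q/(πD²) = 4·0.00541/(π·0.0647²) = 1.646 m/s
Re = VD/ν = 1.646·0.0647/9.81×10^-7 = 1.09×10^5 → turbulent
ε/D = 1.2/64.7 = 0.0185
Swamee-Jain: f = 0.04786
h_f = f(L/D)V²/(2g) = 0.04786·(1070/0.0647)·1.646²/(2·9.81) = 109.2 m

h_f ≈ 109 m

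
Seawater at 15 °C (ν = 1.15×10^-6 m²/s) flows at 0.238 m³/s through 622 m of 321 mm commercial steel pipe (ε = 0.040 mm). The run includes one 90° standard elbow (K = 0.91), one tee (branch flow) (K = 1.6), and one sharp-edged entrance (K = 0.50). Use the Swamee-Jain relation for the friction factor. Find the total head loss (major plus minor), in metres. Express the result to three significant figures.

V = 4Q/(πD²) = 2.941 m/s; V²/2g = 0.4408 m
Re = 8.21×10^5, ε/D = 1.25×10^-4 → f = 0.01407 (Swamee-Jain)
Major: h_f = f(L/D)·V²/2g = 0.01407·1938·0.4408 = 12.02 m
Minor: ΣK = 3.01; h_m = ΣK·V²/2g = 1.327 m
Total H_L = 12.02 + 1.327 = 13.35 m

H_L ≈ 13.3 m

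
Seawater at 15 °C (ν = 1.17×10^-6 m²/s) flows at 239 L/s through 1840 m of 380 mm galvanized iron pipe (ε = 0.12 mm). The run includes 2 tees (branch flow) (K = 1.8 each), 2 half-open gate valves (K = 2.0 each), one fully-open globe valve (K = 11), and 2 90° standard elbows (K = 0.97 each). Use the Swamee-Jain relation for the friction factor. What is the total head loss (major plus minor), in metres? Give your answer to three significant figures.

V = 4Q/(πD²) = 2.107 m/s; V²/2g = 0.2264 m
Re = 6.84×10^5, ε/D = 3.16×10^-4 → f = 0.01619 (Swamee-Jain)
Major: h_f = f(L/D)·V²/2g = 0.01619·4842·0.2264 = 17.74 m
Minor: ΣK = 20.5; h_m = ΣK·V²/2g = 4.649 m
Total H_L = 17.74 + 4.649 = 22.39 m

H_L ≈ 22.4 m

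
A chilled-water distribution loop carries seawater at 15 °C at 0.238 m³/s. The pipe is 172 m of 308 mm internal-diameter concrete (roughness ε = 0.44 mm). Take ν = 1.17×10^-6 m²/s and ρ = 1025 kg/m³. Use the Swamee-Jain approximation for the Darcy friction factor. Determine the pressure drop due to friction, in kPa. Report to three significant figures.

Δp ≈ 63.7 kPa

V = 4Q/(πD²) = 4·0.238/(π·0.308²) = 3.194 m/s
Re = VD/ν = 3.194·0.308/1.17×10^-6 = 8.41×10^5 → turbulent
ε/D = 0.44/308 = 0.00143
Swamee-Jain: f = 0.02183
h_f = f(L/D)V²/(2g) = 0.02183·(172/0.308)·3.194²/(2·9.81) = 6.340 m
Δp = ρg·h_f = 1025·9.81·6.340 = 63.75 kPa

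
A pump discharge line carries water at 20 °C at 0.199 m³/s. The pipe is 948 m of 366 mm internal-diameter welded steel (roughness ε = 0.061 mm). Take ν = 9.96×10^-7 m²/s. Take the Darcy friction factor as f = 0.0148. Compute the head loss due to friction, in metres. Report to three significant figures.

V = 4Q/(πD²) = 4·0.199/(π·0.366²) = 1.891 m/s
h_f = f(L/D)V²/(2g) = 0.01480·(948/0.366)·1.891²/(2·9.81) = 6.990 m

h_f ≈ 6.99 m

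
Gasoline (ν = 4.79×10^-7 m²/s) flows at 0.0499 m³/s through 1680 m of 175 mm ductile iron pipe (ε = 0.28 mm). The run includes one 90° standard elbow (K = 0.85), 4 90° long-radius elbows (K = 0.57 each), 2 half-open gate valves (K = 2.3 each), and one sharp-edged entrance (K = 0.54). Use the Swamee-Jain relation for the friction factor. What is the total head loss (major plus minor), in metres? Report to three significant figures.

H_L ≈ 49.1 m

V = 4Q/(πD²) = 2.075 m/s; V²/2g = 0.2194 m
Re = 7.58×10^5, ε/D = 0.00160 → f = 0.02247 (Swamee-Jain)
Major: h_f = f(L/D)·V²/2g = 0.02247·9600·0.2194 = 47.32 m
Minor: ΣK = 8.27; h_m = ΣK·V²/2g = 1.814 m
Total H_L = 47.32 + 1.814 = 49.13 m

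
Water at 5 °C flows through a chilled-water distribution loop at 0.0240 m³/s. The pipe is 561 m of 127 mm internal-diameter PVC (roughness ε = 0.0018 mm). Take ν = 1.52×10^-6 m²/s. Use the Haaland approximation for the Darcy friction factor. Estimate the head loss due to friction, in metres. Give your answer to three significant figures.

h_f ≈ 13.2 m

V = 4Q/(πD²) = 4·0.0240/(π·0.127²) = 1.895 m/s
Re = VD/ν = 1.895·0.127/1.52×10^-6 = 1.58×10^5 → turbulent
ε/D = 0.0018/127 = 1.42×10^-5
Haaland: f = 0.01630
h_f = f(L/D)V²/(2g) = 0.01630·(561/0.127)·1.895²/(2·9.81) = 13.18 m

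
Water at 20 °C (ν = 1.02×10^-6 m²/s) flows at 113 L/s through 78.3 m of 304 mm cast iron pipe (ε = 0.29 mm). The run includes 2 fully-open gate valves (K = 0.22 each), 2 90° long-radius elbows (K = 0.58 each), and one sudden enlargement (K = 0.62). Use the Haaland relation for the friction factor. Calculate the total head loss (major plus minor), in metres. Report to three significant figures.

H_L ≈ 0.912 m

V = 4Q/(πD²) = 1.557 m/s; V²/2g = 0.1235 m
Re = 4.64×10^5, ε/D = 9.54×10^-4 → f = 0.02003 (Haaland)
Major: h_f = f(L/D)·V²/2g = 0.02003·257.6·0.1235 = 0.6373 m
Minor: ΣK = 2.22; h_m = ΣK·V²/2g = 0.2742 m
Total H_L = 0.6373 + 0.2742 = 0.9116 m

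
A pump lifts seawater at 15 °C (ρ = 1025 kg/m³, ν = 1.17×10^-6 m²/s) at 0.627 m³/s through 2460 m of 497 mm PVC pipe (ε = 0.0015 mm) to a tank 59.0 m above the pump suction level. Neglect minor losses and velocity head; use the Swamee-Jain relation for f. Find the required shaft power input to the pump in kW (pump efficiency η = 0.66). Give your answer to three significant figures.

P_shaft ≈ 843 kW

V = 4Q/(πD²) = 3.232 m/s; Re = 1.37×10^6; ε/D = 3.02×10^-6; f = 0.01110
h_f = f(L/D)V²/2g = 29.26 m
Total head H = z + h_f = 59.0 + 29.26 = 88.26 m
P_hyd = ρgQH = 1025·9.81·0.627·88.26 = 556.5 kW
P_shaft = P_hyd/η = 556.5/0.66 = 843.1 kW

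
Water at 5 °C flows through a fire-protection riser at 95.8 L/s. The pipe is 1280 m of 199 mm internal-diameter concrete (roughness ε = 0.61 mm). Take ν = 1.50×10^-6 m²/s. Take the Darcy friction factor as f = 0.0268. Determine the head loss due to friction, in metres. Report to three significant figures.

V = 4Q/(πD²) = 4·0.0958/(π·0.199²) = 3.080 m/s
h_f = f(L/D)V²/(2g) = 0.02680·(1280/0.199)·3.080²/(2·9.81) = 83.35 m

h_f ≈ 83.4 m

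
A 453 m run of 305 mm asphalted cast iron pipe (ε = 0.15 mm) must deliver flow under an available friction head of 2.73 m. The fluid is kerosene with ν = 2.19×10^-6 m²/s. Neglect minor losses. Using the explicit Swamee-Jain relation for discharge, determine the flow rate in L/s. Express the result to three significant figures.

Swamee-Jain (Type II): Q = -0.965·√(gD⁵h_f/L)·ln[ε/(3.7D) + √(3.17ν²L/(gD³h_f))]
√(gD⁵h_f/L) = √(9.81·0.305⁵·2.73/453) = 0.01249
ε/(3.7D) = 1.33×10^-4; √(3.17ν²L/(gD³h_f)) = 9.52×10^-5
Q = -0.965·0.01249·ln(2.281×10^-4) = 0.1011 m³/s
Check: V = 1.38 m/s, Re = 1.93×10^5, f = 0.01895, h_f = 2.75 m ≈ 2.73 m ✓

Q ≈ 101 L/s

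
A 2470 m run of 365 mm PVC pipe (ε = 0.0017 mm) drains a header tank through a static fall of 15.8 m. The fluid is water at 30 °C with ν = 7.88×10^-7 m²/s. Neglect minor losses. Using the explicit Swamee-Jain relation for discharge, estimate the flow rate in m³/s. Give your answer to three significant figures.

Swamee-Jain (Type II): Q = -0.965·√(gD⁵h_f/L)·ln[ε/(3.7D) + √(3.17ν²L/(gD³h_f))]
√(gD⁵h_f/L) = √(9.81·0.365⁵·15.8/2470) = 0.02016
ε/(3.7D) = 1.26×10^-6; √(3.17ν²L/(gD³h_f)) = 2.54×10^-5
Q = -0.965·0.02016·ln(2.666×10^-5) = 0.2049 m³/s
Check: V = 1.96 m/s, Re = 9.07×10^5, f = 0.01191, h_f = 15.8 m ≈ 15.8 m ✓

Q ≈ 0.205 m³/s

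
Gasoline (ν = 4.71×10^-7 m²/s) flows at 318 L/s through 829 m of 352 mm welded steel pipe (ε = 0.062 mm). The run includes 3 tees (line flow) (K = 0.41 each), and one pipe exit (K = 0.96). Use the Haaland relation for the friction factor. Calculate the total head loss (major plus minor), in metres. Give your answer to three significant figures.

H_L ≈ 18.9 m

V = 4Q/(πD²) = 3.268 m/s; V²/2g = 0.5443 m
Re = 2.44×10^6, ε/D = 1.76×10^-4 → f = 0.01381 (Haaland)
Major: h_f = f(L/D)·V²/2g = 0.01381·2355·0.5443 = 17.71 m
Minor: ΣK = 2.19; h_m = ΣK·V²/2g = 1.192 m
Total H_L = 17.71 + 1.192 = 18.90 m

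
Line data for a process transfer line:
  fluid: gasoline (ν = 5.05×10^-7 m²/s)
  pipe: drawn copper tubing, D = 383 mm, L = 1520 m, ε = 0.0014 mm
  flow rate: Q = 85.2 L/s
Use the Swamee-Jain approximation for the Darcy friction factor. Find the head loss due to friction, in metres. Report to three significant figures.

V = 4Q/(πD²) = 4·0.0852/(π·0.383²) = 0.7395 m/s
Re = VD/ν = 0.7395·0.383/5.05×10^-7 = 5.61×10^5 → turbulent
ε/D = 0.0014/383 = 3.66×10^-6
Swamee-Jain: f = 0.01289
h_f = f(L/D)V²/(2g) = 0.01289·(1520/0.383)·0.7395²/(2·9.81) = 1.426 m

h_f ≈ 1.43 m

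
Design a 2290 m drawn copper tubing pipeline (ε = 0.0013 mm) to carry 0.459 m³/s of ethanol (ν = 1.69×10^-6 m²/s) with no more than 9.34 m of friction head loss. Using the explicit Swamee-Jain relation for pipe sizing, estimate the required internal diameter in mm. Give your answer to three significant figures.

D ≈ 565 mm

Swamee-Jain (Type III): D = 0.66·[ε^1.25·(LQ²/(gh_f))^4.75 + ν·Q^9.4·(L/(gh_f))^5.2]^0.04
LQ²/(gh_f) = 5.266; L/(gh_f) = 24.99
Term 1 = ε^1.25·(…)^4.75 = 1.17×10^-4; Term 2 = ν·Q^9.4·(…)^5.2 = 0.0208
D = 0.66·(1.17×10^-4 + 0.0208)^0.04 = 0.5654 m = 565 mm
Check: V = 1.83 m/s, Re = 6.12×10^5, f = 0.01267, h_f = 8.74 m ≈ 9.34 m ✓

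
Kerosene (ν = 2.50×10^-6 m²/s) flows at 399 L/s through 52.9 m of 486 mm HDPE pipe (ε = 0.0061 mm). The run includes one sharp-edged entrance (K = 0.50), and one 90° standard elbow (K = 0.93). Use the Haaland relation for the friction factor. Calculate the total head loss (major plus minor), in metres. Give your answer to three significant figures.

H_L ≈ 0.687 m

V = 4Q/(πD²) = 2.151 m/s; V²/2g = 0.2358 m
Re = 4.18×10^5, ε/D = 1.26×10^-5 → f = 0.01362 (Haaland)
Major: h_f = f(L/D)·V²/2g = 0.01362·108.8·0.2358 = 0.3495 m
Minor: ΣK = 1.43; h_m = ΣK·V²/2g = 0.3372 m
Total H_L = 0.3495 + 0.3372 = 0.6867 m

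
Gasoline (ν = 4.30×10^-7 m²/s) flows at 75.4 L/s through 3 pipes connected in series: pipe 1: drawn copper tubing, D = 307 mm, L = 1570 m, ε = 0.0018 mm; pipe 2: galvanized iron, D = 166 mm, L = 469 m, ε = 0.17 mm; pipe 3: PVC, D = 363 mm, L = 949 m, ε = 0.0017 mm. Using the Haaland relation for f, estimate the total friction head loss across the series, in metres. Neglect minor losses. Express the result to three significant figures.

Pipe 1: V = 1.019 m/s, Re = 7.27×10^5, ε/D = 5.86×10^-6, f = 0.01231, h_1 = f(L/D)V²/2g = 3.330 m
Pipe 2: V = 3.484 m/s, Re = 1.34×10^6, ε/D = 0.00102, f = 0.01999, h_2 = f(L/D)V²/2g = 34.93 m
Pipe 3: V = 0.7286 m/s, Re = 6.15×10^5, ε/D = 4.68×10^-6, f = 0.01265, h_3 = f(L/D)V²/2g = 0.8948 m
Series → Q common, losses add: H = Σh = 39.16 m

H ≈ 39.2 m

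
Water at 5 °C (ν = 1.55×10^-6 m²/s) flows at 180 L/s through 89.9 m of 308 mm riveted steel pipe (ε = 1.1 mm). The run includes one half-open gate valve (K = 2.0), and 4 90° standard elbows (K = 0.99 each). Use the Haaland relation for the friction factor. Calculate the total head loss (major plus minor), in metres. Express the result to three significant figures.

V = 4Q/(πD²) = 2.416 m/s; V²/2g = 0.2975 m
Re = 4.80×10^5, ε/D = 0.00357 → f = 0.02778 (Haaland)
Major: h_f = f(L/D)·V²/2g = 0.02778·291.9·0.2975 = 2.412 m
Minor: ΣK = 5.96; h_m = ΣK·V²/2g = 1.773 m
Total H_L = 2.412 + 1.773 = 4.185 m

H_L ≈ 4.18 m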